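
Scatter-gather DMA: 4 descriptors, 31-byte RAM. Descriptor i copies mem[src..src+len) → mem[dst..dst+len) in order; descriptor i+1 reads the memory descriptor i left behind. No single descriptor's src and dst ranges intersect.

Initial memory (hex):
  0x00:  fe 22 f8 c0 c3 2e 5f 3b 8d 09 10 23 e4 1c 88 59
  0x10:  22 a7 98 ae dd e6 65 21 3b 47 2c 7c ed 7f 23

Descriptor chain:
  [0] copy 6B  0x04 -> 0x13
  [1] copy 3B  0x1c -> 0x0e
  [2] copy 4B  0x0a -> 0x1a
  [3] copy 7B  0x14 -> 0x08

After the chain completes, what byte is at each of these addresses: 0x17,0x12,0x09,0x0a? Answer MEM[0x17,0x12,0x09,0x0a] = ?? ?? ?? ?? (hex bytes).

D0: mem[0x13..0x18] <- [c3 2e 5f 3b 8d 09]
D1: mem[0x0e..0x10] <- [ed 7f 23]
D2: mem[0x1a..0x1d] <- [10 23 e4 1c]
D3: mem[0x08..0x0e] <- [2e 5f 3b 8d 09 47 10]
query mem[0x17]=0x8d, mem[0x12]=0x98, mem[0x09]=0x5f, mem[0x0a]=0x3b

MEM[0x17,0x12,0x09,0x0a] = 8d 98 5f 3b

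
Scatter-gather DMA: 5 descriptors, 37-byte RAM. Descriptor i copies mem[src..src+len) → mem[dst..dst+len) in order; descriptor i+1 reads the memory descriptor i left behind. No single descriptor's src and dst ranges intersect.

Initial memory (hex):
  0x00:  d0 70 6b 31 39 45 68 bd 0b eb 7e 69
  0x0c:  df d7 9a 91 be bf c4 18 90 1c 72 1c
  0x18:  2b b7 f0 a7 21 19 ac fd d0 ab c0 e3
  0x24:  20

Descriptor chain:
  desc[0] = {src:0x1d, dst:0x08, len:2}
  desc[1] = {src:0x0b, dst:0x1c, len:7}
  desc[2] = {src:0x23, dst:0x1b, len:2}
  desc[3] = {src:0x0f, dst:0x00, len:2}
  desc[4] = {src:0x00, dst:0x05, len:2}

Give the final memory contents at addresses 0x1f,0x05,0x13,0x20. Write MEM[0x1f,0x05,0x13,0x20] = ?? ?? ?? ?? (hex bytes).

[0] 0x1d->0x08 len=2 : 19 ac
[1] 0x0b->0x1c len=7 : 69 df d7 9a 91 be bf
[2] 0x23->0x1b len=2 : e3 20
[3] 0x0f->0x00 len=2 : 91 be
[4] 0x00->0x05 len=2 : 91 be
query mem[0x1f]=0x9a, mem[0x05]=0x91, mem[0x13]=0x18, mem[0x20]=0x91

MEM[0x1f,0x05,0x13,0x20] = 9a 91 18 91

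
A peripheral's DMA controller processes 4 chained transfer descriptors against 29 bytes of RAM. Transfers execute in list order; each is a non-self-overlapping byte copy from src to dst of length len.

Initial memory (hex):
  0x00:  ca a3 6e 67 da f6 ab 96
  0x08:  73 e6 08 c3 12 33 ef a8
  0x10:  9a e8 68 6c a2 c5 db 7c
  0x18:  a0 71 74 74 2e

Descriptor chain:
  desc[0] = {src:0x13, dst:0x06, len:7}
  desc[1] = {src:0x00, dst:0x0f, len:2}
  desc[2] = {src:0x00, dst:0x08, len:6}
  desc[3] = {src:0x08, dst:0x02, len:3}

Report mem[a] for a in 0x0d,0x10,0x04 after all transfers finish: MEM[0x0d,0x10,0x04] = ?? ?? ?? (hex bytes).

D0: mem[0x06..0x0c] <- [6c a2 c5 db 7c a0 71]
D1: mem[0x0f..0x10] <- [ca a3]
D2: mem[0x08..0x0d] <- [ca a3 6e 67 da f6]
D3: mem[0x02..0x04] <- [ca a3 6e]
query mem[0x0d]=0xf6, mem[0x10]=0xa3, mem[0x04]=0x6e

MEM[0x0d,0x10,0x04] = f6 a3 6e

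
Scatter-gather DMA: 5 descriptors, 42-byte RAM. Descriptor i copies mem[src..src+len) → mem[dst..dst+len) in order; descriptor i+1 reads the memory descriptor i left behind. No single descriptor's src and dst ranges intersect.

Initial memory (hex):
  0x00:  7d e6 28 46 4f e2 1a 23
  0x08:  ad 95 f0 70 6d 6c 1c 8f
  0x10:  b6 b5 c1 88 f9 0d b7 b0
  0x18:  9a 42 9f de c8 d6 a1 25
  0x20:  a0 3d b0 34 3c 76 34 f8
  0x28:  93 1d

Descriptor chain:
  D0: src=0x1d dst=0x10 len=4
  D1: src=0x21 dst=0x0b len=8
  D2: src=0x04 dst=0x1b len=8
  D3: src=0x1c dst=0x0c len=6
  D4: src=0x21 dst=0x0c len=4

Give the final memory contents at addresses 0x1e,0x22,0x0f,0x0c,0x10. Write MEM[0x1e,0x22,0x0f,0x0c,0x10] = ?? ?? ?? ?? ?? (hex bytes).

D0: mem[0x10..0x13] <- [d6 a1 25 a0]
D1: mem[0x0b..0x12] <- [3d b0 34 3c 76 34 f8 93]
D2: mem[0x1b..0x22] <- [4f e2 1a 23 ad 95 f0 3d]
D3: mem[0x0c..0x11] <- [e2 1a 23 ad 95 f0]
D4: mem[0x0c..0x0f] <- [f0 3d 34 3c]
query mem[0x1e]=0x23, mem[0x22]=0x3d, mem[0x0f]=0x3c, mem[0x0c]=0xf0, mem[0x10]=0x95

MEM[0x1e,0x22,0x0f,0x0c,0x10] = 23 3d 3c f0 95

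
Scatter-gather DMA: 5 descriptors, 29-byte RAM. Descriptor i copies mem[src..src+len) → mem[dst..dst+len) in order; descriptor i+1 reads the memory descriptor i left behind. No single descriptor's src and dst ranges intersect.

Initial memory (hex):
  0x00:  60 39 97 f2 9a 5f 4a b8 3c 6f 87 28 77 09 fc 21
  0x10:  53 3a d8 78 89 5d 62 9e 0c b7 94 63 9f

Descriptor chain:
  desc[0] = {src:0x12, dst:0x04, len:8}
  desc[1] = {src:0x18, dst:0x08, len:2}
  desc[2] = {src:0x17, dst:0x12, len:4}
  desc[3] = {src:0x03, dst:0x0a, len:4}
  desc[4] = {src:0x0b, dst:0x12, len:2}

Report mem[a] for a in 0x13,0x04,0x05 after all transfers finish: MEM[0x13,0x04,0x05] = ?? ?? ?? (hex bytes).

[0] 0x12->0x04 len=8 : d8 78 89 5d 62 9e 0c b7
[1] 0x18->0x08 len=2 : 0c b7
[2] 0x17->0x12 len=4 : 9e 0c b7 94
[3] 0x03->0x0a len=4 : f2 d8 78 89
[4] 0x0b->0x12 len=2 : d8 78
query mem[0x13]=0x78, mem[0x04]=0xd8, mem[0x05]=0x78

MEM[0x13,0x04,0x05] = 78 d8 78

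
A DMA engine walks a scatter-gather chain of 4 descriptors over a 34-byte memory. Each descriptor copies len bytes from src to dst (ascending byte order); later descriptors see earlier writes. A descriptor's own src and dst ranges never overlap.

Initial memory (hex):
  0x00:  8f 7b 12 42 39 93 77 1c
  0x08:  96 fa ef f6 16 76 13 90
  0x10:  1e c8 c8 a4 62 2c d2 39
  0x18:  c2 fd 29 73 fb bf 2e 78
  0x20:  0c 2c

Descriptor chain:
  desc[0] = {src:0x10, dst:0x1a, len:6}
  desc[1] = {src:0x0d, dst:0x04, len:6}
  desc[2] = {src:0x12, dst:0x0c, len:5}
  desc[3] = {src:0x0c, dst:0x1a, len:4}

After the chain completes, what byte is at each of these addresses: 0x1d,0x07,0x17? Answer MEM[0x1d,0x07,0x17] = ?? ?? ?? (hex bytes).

#0 dst[0x1a+6] := {0x1e,0xc8,0xc8,0xa4,0x62,0x2c}
#1 dst[0x04+6] := {0x76,0x13,0x90,0x1e,0xc8,0xc8}
#2 dst[0x0c+5] := {0xc8,0xa4,0x62,0x2c,0xd2}
#3 dst[0x1a+4] := {0xc8,0xa4,0x62,0x2c}
query mem[0x1d]=0x2c, mem[0x07]=0x1e, mem[0x17]=0x39

MEM[0x1d,0x07,0x17] = 2c 1e 39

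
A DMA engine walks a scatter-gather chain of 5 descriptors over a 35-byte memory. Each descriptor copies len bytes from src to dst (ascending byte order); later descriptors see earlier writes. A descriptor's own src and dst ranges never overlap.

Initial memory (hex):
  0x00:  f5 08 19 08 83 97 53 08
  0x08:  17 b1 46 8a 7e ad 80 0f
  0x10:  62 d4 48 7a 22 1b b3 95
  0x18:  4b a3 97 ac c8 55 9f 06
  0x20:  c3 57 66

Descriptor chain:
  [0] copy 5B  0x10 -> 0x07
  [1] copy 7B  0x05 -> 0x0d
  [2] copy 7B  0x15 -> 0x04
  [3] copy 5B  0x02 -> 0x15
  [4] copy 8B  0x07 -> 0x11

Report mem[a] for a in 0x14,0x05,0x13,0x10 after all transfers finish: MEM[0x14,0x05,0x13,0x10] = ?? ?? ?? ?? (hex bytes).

D0: mem[0x07..0x0b] <- [62 d4 48 7a 22]
D1: mem[0x0d..0x13] <- [97 53 62 d4 48 7a 22]
D2: mem[0x04..0x0a] <- [1b b3 95 4b a3 97 ac]
D3: mem[0x15..0x19] <- [19 08 1b b3 95]
D4: mem[0x11..0x18] <- [4b a3 97 ac 22 7e 97 53]
query mem[0x14]=0xac, mem[0x05]=0xb3, mem[0x13]=0x97, mem[0x10]=0xd4

MEM[0x14,0x05,0x13,0x10] = ac b3 97 d4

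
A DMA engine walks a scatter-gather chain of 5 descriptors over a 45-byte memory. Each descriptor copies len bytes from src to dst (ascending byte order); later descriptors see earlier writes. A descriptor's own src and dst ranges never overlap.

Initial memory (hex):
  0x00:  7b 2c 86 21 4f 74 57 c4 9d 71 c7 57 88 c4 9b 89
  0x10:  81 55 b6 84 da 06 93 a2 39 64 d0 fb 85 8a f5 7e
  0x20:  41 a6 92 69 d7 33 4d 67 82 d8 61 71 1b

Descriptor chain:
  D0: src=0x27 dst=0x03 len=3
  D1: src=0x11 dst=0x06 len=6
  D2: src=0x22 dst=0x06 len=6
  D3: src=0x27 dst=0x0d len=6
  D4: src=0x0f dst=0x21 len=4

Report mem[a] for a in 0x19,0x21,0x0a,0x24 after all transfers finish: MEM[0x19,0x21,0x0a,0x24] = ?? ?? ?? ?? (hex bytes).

  after D0: wrote 3B at 0x03 = 6782d8
  after D1: wrote 6B at 0x06 = 55b684da0693
  after D2: wrote 6B at 0x06 = 9269d7334d67
  after D3: wrote 6B at 0x0d = 6782d861711b
  after D4: wrote 4B at 0x21 = d861711b
query mem[0x19]=0x64, mem[0x21]=0xd8, mem[0x0a]=0x4d, mem[0x24]=0x1b

MEM[0x19,0x21,0x0a,0x24] = 64 d8 4d 1b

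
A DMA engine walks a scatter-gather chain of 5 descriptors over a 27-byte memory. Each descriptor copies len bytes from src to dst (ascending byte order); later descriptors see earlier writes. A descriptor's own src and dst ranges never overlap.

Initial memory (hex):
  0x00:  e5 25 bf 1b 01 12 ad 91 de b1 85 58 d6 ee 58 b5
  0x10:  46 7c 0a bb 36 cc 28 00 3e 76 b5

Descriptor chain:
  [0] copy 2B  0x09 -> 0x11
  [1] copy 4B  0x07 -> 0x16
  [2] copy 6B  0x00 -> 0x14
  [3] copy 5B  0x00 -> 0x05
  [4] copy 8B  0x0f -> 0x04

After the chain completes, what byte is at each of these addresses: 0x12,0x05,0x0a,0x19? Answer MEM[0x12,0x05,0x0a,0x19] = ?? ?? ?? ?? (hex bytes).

MEM[0x12,0x05,0x0a,0x19] = 85 46 25 12

#0 dst[0x11+2] := {0xb1,0x85}
#1 dst[0x16+4] := {0x91,0xde,0xb1,0x85}
#2 dst[0x14+6] := {0xe5,0x25,0xbf,0x1b,0x01,0x12}
#3 dst[0x05+5] := {0xe5,0x25,0xbf,0x1b,0x01}
#4 dst[0x04+8] := {0xb5,0x46,0xb1,0x85,0xbb,0xe5,0x25,0xbf}
query mem[0x12]=0x85, mem[0x05]=0x46, mem[0x0a]=0x25, mem[0x19]=0x12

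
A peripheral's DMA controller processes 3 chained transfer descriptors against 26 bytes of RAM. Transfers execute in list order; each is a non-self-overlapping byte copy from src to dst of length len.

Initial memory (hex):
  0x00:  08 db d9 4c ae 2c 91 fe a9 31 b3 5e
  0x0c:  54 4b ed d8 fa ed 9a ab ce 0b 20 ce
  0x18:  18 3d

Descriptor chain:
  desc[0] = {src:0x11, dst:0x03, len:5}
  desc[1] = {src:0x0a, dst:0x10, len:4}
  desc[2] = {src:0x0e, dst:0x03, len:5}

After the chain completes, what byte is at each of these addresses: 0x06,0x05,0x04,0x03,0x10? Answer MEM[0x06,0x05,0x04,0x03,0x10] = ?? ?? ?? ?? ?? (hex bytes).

MEM[0x06,0x05,0x04,0x03,0x10] = 5e b3 d8 ed b3

#0 dst[0x03+5] := {0xed,0x9a,0xab,0xce,0x0b}
#1 dst[0x10+4] := {0xb3,0x5e,0x54,0x4b}
#2 dst[0x03+5] := {0xed,0xd8,0xb3,0x5e,0x54}
query mem[0x06]=0x5e, mem[0x05]=0xb3, mem[0x04]=0xd8, mem[0x03]=0xed, mem[0x10]=0xb3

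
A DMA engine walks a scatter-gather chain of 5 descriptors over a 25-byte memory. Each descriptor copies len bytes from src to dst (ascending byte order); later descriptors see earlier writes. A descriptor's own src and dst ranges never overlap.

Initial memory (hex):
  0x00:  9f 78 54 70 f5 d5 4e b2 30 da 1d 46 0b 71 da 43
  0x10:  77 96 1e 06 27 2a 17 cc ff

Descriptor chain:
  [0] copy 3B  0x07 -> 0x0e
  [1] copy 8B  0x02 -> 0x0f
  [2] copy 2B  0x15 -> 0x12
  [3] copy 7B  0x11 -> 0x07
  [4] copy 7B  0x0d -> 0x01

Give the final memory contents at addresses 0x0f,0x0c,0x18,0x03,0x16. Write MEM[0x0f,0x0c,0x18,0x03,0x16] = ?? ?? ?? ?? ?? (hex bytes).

D0: mem[0x0e..0x10] <- [b2 30 da]
D1: mem[0x0f..0x16] <- [54 70 f5 d5 4e b2 30 da]
D2: mem[0x12..0x13] <- [30 da]
D3: mem[0x07..0x0d] <- [f5 30 da b2 30 da cc]
D4: mem[0x01..0x07] <- [cc b2 54 70 f5 30 da]
query mem[0x0f]=0x54, mem[0x0c]=0xda, mem[0x18]=0xff, mem[0x03]=0x54, mem[0x16]=0xda

MEM[0x0f,0x0c,0x18,0x03,0x16] = 54 da ff 54 da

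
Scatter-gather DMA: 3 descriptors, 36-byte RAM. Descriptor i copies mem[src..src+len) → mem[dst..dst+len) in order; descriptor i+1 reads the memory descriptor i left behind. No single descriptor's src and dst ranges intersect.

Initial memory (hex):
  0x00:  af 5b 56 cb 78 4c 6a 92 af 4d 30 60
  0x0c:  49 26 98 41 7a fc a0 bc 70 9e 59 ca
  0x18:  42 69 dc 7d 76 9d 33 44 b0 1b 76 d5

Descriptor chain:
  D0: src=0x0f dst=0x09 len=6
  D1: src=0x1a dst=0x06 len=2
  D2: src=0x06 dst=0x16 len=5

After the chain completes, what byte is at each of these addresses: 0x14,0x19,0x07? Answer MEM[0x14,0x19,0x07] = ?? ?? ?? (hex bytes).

MEM[0x14,0x19,0x07] = 70 41 7d

  after D0: wrote 6B at 0x09 = 417afca0bc70
  after D1: wrote 2B at 0x06 = dc7d
  after D2: wrote 5B at 0x16 = dc7daf417a
query mem[0x14]=0x70, mem[0x19]=0x41, mem[0x07]=0x7d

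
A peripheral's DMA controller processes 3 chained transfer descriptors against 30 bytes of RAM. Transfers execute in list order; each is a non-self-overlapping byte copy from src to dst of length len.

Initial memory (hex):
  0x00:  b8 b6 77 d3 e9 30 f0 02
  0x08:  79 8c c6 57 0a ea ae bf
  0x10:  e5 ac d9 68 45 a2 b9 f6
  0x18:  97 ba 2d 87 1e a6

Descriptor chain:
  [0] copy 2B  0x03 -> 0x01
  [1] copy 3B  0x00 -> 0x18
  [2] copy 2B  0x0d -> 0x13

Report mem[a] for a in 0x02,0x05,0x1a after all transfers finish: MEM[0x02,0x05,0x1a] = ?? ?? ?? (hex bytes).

MEM[0x02,0x05,0x1a] = e9 30 e9

  after D0: wrote 2B at 0x01 = d3e9
  after D1: wrote 3B at 0x18 = b8d3e9
  after D2: wrote 2B at 0x13 = eaae
query mem[0x02]=0xe9, mem[0x05]=0x30, mem[0x1a]=0xe9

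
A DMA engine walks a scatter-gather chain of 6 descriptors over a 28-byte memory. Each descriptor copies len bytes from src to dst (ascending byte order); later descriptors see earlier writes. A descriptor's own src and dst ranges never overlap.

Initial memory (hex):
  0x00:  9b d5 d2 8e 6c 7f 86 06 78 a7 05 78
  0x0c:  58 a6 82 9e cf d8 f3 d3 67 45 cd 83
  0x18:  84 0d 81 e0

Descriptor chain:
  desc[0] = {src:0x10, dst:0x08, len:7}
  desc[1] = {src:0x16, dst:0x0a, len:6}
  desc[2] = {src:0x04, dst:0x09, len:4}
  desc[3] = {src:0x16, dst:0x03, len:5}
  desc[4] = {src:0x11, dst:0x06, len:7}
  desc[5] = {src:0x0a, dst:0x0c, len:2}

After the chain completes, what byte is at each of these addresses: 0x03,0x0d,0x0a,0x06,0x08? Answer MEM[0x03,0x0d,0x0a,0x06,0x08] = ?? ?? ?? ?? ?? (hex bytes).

MEM[0x03,0x0d,0x0a,0x06,0x08] = cd cd 45 d8 d3

D0: mem[0x08..0x0e] <- [cf d8 f3 d3 67 45 cd]
D1: mem[0x0a..0x0f] <- [cd 83 84 0d 81 e0]
D2: mem[0x09..0x0c] <- [6c 7f 86 06]
D3: mem[0x03..0x07] <- [cd 83 84 0d 81]
D4: mem[0x06..0x0c] <- [d8 f3 d3 67 45 cd 83]
D5: mem[0x0c..0x0d] <- [45 cd]
query mem[0x03]=0xcd, mem[0x0d]=0xcd, mem[0x0a]=0x45, mem[0x06]=0xd8, mem[0x08]=0xd3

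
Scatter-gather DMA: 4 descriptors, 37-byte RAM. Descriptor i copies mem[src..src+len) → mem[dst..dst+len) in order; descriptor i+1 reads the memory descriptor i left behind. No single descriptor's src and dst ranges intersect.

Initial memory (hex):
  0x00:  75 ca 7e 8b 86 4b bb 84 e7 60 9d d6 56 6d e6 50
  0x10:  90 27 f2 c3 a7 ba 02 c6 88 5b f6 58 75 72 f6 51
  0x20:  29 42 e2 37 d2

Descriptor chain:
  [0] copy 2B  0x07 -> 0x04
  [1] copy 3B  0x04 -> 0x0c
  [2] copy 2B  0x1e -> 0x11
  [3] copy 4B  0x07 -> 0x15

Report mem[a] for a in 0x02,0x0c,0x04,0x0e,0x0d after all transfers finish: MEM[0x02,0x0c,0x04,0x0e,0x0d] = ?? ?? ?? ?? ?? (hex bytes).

MEM[0x02,0x0c,0x04,0x0e,0x0d] = 7e 84 84 bb e7

D0: mem[0x04..0x05] <- [84 e7]
D1: mem[0x0c..0x0e] <- [84 e7 bb]
D2: mem[0x11..0x12] <- [f6 51]
D3: mem[0x15..0x18] <- [84 e7 60 9d]
query mem[0x02]=0x7e, mem[0x0c]=0x84, mem[0x04]=0x84, mem[0x0e]=0xbb, mem[0x0d]=0xe7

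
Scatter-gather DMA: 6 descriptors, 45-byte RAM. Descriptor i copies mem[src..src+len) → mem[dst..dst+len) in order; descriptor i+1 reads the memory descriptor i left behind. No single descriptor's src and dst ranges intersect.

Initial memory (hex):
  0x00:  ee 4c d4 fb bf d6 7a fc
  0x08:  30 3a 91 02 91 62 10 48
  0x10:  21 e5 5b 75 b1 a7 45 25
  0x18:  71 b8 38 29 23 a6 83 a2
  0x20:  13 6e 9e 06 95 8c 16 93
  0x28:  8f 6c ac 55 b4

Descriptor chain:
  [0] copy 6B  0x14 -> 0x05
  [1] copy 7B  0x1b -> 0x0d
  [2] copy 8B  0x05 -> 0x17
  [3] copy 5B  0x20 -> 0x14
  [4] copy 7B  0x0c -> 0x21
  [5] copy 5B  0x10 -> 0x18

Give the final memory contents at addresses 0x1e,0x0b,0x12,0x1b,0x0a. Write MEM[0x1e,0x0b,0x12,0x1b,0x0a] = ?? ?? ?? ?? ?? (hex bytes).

MEM[0x1e,0x0b,0x12,0x1b,0x0a] = 91 02 13 6e b8

D0: mem[0x05..0x0a] <- [b1 a7 45 25 71 b8]
D1: mem[0x0d..0x13] <- [29 23 a6 83 a2 13 6e]
D2: mem[0x17..0x1e] <- [b1 a7 45 25 71 b8 02 91]
D3: mem[0x14..0x18] <- [13 6e 9e 06 95]
D4: mem[0x21..0x27] <- [91 29 23 a6 83 a2 13]
D5: mem[0x18..0x1c] <- [83 a2 13 6e 13]
query mem[0x1e]=0x91, mem[0x0b]=0x02, mem[0x12]=0x13, mem[0x1b]=0x6e, mem[0x0a]=0xb8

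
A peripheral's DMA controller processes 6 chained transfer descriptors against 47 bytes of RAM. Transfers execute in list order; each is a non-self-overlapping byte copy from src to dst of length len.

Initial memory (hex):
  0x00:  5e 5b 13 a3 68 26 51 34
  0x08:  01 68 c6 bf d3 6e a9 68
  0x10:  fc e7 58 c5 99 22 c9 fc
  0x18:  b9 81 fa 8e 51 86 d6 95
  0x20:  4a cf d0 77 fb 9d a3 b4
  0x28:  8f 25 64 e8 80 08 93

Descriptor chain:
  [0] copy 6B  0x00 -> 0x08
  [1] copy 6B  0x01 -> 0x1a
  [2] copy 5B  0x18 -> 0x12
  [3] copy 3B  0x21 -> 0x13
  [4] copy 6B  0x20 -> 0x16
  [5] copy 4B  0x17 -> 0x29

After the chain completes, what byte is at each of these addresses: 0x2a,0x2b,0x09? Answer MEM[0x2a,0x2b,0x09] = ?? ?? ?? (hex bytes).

MEM[0x2a,0x2b,0x09] = d0 77 5b

[0] 0x00->0x08 len=6 : 5e 5b 13 a3 68 26
[1] 0x01->0x1a len=6 : 5b 13 a3 68 26 51
[2] 0x18->0x12 len=5 : b9 81 5b 13 a3
[3] 0x21->0x13 len=3 : cf d0 77
[4] 0x20->0x16 len=6 : 4a cf d0 77 fb 9d
[5] 0x17->0x29 len=4 : cf d0 77 fb
query mem[0x2a]=0xd0, mem[0x2b]=0x77, mem[0x09]=0x5b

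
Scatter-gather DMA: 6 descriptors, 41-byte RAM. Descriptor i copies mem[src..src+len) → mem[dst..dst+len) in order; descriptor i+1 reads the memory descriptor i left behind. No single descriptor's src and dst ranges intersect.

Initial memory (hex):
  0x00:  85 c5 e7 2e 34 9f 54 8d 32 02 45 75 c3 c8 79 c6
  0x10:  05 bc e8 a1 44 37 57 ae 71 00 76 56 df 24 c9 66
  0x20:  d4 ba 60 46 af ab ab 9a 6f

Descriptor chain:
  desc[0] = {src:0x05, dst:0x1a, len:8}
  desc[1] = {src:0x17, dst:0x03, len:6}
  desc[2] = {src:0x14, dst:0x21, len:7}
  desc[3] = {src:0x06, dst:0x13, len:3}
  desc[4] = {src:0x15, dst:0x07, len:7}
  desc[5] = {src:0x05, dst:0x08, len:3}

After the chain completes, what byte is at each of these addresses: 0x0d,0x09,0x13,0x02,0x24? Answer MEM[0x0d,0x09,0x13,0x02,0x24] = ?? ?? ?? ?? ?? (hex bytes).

  after D0: wrote 8B at 0x1a = 9f548d32024575c3
  after D1: wrote 6B at 0x03 = ae71009f548d
  after D2: wrote 7B at 0x21 = 443757ae71009f
  after D3: wrote 3B at 0x13 = 9f548d
  after D4: wrote 7B at 0x07 = 8d57ae71009f54
  after D5: wrote 3B at 0x08 = 009f8d
query mem[0x0d]=0x54, mem[0x09]=0x9f, mem[0x13]=0x9f, mem[0x02]=0xe7, mem[0x24]=0xae

MEM[0x0d,0x09,0x13,0x02,0x24] = 54 9f 9f e7 ae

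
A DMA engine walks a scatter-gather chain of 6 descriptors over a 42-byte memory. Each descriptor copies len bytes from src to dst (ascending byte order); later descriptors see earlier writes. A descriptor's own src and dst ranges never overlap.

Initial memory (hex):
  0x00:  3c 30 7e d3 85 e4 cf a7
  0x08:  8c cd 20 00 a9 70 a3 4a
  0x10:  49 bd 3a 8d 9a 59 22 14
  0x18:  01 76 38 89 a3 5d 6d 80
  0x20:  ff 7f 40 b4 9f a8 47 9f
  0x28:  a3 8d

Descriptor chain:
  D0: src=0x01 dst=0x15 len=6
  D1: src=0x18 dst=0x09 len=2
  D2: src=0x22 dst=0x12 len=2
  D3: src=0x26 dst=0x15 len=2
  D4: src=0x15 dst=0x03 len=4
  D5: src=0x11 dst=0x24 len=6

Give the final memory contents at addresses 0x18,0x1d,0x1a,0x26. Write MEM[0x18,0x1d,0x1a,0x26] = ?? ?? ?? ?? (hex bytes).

D0: mem[0x15..0x1a] <- [30 7e d3 85 e4 cf]
D1: mem[0x09..0x0a] <- [85 e4]
D2: mem[0x12..0x13] <- [40 b4]
D3: mem[0x15..0x16] <- [47 9f]
D4: mem[0x03..0x06] <- [47 9f d3 85]
D5: mem[0x24..0x29] <- [bd 40 b4 9a 47 9f]
query mem[0x18]=0x85, mem[0x1d]=0x5d, mem[0x1a]=0xcf, mem[0x26]=0xb4

MEM[0x18,0x1d,0x1a,0x26] = 85 5d cf b4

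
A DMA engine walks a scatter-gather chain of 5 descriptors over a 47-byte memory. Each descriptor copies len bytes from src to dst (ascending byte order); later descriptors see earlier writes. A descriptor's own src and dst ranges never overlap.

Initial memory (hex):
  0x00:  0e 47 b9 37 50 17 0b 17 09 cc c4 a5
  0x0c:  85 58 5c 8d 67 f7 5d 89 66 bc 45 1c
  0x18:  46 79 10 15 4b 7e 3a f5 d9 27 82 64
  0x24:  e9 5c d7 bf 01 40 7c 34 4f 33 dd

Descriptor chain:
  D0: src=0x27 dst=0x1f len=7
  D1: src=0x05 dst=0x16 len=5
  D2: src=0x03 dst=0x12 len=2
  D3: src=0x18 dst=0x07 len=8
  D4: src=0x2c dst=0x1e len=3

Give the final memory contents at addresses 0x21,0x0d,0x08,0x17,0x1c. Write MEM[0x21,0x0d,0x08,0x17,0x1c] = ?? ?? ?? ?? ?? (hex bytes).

[0] 0x27->0x1f len=7 : bf 01 40 7c 34 4f 33
[1] 0x05->0x16 len=5 : 17 0b 17 09 cc
[2] 0x03->0x12 len=2 : 37 50
[3] 0x18->0x07 len=8 : 17 09 cc 15 4b 7e 3a bf
[4] 0x2c->0x1e len=3 : 4f 33 dd
query mem[0x21]=0x40, mem[0x0d]=0x3a, mem[0x08]=0x09, mem[0x17]=0x0b, mem[0x1c]=0x4b

MEM[0x21,0x0d,0x08,0x17,0x1c] = 40 3a 09 0b 4b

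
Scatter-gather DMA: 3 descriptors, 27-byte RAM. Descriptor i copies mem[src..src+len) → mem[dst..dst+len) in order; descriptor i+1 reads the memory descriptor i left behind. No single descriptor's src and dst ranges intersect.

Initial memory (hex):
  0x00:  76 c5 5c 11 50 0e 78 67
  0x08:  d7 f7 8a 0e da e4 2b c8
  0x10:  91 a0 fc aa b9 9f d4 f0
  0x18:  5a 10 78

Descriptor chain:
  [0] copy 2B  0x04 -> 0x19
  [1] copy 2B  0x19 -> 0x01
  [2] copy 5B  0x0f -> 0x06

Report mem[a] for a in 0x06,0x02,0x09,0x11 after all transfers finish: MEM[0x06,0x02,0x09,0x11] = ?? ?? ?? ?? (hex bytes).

D0: mem[0x19..0x1a] <- [50 0e]
D1: mem[0x01..0x02] <- [50 0e]
D2: mem[0x06..0x0a] <- [c8 91 a0 fc aa]
query mem[0x06]=0xc8, mem[0x02]=0x0e, mem[0x09]=0xfc, mem[0x11]=0xa0

MEM[0x06,0x02,0x09,0x11] = c8 0e fc a0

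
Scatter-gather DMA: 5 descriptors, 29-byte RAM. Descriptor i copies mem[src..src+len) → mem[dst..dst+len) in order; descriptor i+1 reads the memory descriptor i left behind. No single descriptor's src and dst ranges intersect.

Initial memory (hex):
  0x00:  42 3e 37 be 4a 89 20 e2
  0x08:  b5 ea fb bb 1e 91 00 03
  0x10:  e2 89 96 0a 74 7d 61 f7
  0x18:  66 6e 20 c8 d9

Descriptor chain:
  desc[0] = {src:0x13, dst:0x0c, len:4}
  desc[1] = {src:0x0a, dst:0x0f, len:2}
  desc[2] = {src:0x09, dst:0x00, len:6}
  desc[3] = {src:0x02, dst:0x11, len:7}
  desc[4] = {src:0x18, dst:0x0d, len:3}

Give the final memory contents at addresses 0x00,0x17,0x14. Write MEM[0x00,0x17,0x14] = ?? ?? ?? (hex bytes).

#0 dst[0x0c+4] := {0x0a,0x74,0x7d,0x61}
#1 dst[0x0f+2] := {0xfb,0xbb}
#2 dst[0x00+6] := {0xea,0xfb,0xbb,0x0a,0x74,0x7d}
#3 dst[0x11+7] := {0xbb,0x0a,0x74,0x7d,0x20,0xe2,0xb5}
#4 dst[0x0d+3] := {0x66,0x6e,0x20}
query mem[0x00]=0xea, mem[0x17]=0xb5, mem[0x14]=0x7d

MEM[0x00,0x17,0x14] = ea b5 7d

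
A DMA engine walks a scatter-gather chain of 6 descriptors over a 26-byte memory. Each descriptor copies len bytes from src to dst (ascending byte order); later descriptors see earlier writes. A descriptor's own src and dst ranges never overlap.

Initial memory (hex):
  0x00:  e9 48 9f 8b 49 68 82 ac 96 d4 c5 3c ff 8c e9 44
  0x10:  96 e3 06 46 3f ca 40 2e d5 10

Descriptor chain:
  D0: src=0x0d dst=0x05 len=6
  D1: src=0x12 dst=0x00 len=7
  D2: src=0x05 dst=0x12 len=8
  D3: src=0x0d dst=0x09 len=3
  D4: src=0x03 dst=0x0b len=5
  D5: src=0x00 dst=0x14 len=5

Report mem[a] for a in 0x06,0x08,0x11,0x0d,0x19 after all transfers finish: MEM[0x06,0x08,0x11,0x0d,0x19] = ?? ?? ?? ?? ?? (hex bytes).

MEM[0x06,0x08,0x11,0x0d,0x19] = d5 96 e3 2e ff

#0 dst[0x05+6] := {0x8c,0xe9,0x44,0x96,0xe3,0x06}
#1 dst[0x00+7] := {0x06,0x46,0x3f,0xca,0x40,0x2e,0xd5}
#2 dst[0x12+8] := {0x2e,0xd5,0x44,0x96,0xe3,0x06,0x3c,0xff}
#3 dst[0x09+3] := {0x8c,0xe9,0x44}
#4 dst[0x0b+5] := {0xca,0x40,0x2e,0xd5,0x44}
#5 dst[0x14+5] := {0x06,0x46,0x3f,0xca,0x40}
query mem[0x06]=0xd5, mem[0x08]=0x96, mem[0x11]=0xe3, mem[0x0d]=0x2e, mem[0x19]=0xff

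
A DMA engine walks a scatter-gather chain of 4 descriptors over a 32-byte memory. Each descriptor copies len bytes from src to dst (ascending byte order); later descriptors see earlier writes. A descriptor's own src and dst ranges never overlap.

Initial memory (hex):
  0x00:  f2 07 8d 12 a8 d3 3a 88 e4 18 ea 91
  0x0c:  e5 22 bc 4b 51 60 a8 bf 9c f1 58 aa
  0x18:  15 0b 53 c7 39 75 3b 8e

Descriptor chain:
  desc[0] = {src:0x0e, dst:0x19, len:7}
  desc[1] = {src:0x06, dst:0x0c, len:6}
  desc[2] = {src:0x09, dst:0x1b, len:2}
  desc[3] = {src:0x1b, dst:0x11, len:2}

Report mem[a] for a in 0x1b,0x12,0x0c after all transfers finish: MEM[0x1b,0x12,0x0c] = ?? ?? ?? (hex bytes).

MEM[0x1b,0x12,0x0c] = 18 ea 3a

#0 dst[0x19+7] := {0xbc,0x4b,0x51,0x60,0xa8,0xbf,0x9c}
#1 dst[0x0c+6] := {0x3a,0x88,0xe4,0x18,0xea,0x91}
#2 dst[0x1b+2] := {0x18,0xea}
#3 dst[0x11+2] := {0x18,0xea}
query mem[0x1b]=0x18, mem[0x12]=0xea, mem[0x0c]=0x3a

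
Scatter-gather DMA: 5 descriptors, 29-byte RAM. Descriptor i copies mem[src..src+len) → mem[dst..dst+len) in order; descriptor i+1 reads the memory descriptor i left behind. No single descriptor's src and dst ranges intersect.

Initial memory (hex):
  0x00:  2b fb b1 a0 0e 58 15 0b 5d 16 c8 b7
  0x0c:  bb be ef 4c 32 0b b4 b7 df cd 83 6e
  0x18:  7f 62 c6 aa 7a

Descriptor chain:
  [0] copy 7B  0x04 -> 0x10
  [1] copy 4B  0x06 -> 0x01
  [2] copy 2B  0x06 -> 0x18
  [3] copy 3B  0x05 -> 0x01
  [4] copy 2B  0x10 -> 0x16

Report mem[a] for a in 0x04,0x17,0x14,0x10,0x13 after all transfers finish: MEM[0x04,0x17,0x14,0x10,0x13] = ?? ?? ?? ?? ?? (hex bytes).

[0] 0x04->0x10 len=7 : 0e 58 15 0b 5d 16 c8
[1] 0x06->0x01 len=4 : 15 0b 5d 16
[2] 0x06->0x18 len=2 : 15 0b
[3] 0x05->0x01 len=3 : 58 15 0b
[4] 0x10->0x16 len=2 : 0e 58
query mem[0x04]=0x16, mem[0x17]=0x58, mem[0x14]=0x5d, mem[0x10]=0x0e, mem[0x13]=0x0b

MEM[0x04,0x17,0x14,0x10,0x13] = 16 58 5d 0e 0b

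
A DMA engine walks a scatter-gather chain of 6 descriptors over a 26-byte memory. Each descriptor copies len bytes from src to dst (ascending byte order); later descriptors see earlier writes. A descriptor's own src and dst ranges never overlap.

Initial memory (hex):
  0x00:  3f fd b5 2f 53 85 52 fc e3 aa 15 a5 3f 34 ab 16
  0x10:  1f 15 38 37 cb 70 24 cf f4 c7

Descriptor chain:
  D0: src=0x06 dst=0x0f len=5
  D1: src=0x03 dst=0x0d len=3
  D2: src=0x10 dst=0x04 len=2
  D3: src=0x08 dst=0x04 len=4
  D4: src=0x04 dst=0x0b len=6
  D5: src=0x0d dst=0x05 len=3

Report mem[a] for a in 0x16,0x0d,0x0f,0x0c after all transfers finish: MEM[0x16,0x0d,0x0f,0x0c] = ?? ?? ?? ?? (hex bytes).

[0] 0x06->0x0f len=5 : 52 fc e3 aa 15
[1] 0x03->0x0d len=3 : 2f 53 85
[2] 0x10->0x04 len=2 : fc e3
[3] 0x08->0x04 len=4 : e3 aa 15 a5
[4] 0x04->0x0b len=6 : e3 aa 15 a5 e3 aa
[5] 0x0d->0x05 len=3 : 15 a5 e3
query mem[0x16]=0x24, mem[0x0d]=0x15, mem[0x0f]=0xe3, mem[0x0c]=0xaa

MEM[0x16,0x0d,0x0f,0x0c] = 24 15 e3 aa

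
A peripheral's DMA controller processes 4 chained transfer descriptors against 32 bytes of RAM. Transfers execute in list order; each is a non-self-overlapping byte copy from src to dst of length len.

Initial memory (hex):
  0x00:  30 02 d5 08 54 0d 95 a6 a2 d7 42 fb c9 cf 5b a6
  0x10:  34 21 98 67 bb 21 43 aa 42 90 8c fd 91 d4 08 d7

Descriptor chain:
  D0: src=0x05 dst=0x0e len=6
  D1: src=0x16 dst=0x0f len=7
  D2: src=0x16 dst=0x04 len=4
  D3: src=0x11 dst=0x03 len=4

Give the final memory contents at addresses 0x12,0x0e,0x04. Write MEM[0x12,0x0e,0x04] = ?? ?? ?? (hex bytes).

D0: mem[0x0e..0x13] <- [0d 95 a6 a2 d7 42]
D1: mem[0x0f..0x15] <- [43 aa 42 90 8c fd 91]
D2: mem[0x04..0x07] <- [43 aa 42 90]
D3: mem[0x03..0x06] <- [42 90 8c fd]
query mem[0x12]=0x90, mem[0x0e]=0x0d, mem[0x04]=0x90

MEM[0x12,0x0e,0x04] = 90 0d 90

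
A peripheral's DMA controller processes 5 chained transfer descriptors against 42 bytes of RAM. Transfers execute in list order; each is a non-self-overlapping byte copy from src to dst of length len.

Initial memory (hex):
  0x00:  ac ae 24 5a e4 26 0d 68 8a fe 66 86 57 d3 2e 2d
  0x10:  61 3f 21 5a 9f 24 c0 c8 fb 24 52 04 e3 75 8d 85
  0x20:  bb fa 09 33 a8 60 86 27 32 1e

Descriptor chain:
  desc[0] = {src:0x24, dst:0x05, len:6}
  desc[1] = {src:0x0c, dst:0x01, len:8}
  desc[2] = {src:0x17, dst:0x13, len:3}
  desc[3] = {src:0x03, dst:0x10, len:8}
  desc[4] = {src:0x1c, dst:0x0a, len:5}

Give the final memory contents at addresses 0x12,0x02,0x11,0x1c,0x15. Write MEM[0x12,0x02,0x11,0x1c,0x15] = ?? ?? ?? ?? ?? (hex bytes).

[0] 0x24->0x05 len=6 : a8 60 86 27 32 1e
[1] 0x0c->0x01 len=8 : 57 d3 2e 2d 61 3f 21 5a
[2] 0x17->0x13 len=3 : c8 fb 24
[3] 0x03->0x10 len=8 : 2e 2d 61 3f 21 5a 32 1e
[4] 0x1c->0x0a len=5 : e3 75 8d 85 bb
query mem[0x12]=0x61, mem[0x02]=0xd3, mem[0x11]=0x2d, mem[0x1c]=0xe3, mem[0x15]=0x5a

MEM[0x12,0x02,0x11,0x1c,0x15] = 61 d3 2d e3 5a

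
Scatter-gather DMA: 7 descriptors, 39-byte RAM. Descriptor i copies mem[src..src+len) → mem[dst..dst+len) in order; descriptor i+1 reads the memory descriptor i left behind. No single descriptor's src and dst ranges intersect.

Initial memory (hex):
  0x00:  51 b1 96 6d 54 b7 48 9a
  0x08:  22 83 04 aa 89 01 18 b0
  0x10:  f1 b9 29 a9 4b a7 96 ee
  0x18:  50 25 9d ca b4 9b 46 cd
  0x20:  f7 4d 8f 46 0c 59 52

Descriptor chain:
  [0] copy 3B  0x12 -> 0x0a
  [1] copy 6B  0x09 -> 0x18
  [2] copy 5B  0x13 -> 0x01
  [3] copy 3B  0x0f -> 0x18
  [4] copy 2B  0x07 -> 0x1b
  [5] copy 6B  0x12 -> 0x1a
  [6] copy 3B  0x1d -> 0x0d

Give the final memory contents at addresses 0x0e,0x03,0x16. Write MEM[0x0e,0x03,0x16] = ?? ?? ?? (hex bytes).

MEM[0x0e,0x03,0x16] = 96 a7 96

#0 dst[0x0a+3] := {0x29,0xa9,0x4b}
#1 dst[0x18+6] := {0x83,0x29,0xa9,0x4b,0x01,0x18}
#2 dst[0x01+5] := {0xa9,0x4b,0xa7,0x96,0xee}
#3 dst[0x18+3] := {0xb0,0xf1,0xb9}
#4 dst[0x1b+2] := {0x9a,0x22}
#5 dst[0x1a+6] := {0x29,0xa9,0x4b,0xa7,0x96,0xee}
#6 dst[0x0d+3] := {0xa7,0x96,0xee}
query mem[0x0e]=0x96, mem[0x03]=0xa7, mem[0x16]=0x96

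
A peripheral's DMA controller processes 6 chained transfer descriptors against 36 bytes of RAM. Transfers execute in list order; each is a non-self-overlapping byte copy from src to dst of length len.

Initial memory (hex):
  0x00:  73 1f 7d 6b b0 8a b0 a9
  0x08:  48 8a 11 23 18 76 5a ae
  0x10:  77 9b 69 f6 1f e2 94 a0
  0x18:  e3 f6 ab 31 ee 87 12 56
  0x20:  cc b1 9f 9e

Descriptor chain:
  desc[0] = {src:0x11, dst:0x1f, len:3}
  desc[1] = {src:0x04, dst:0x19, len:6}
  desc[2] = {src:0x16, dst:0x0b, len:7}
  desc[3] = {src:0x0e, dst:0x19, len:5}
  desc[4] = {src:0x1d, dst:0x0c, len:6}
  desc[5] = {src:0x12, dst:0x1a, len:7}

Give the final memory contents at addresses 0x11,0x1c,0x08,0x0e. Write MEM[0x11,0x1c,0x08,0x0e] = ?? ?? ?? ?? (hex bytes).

MEM[0x11,0x1c,0x08,0x0e] = 9f 1f 48 9b

#0 dst[0x1f+3] := {0x9b,0x69,0xf6}
#1 dst[0x19+6] := {0xb0,0x8a,0xb0,0xa9,0x48,0x8a}
#2 dst[0x0b+7] := {0x94,0xa0,0xe3,0xb0,0x8a,0xb0,0xa9}
#3 dst[0x19+5] := {0xb0,0x8a,0xb0,0xa9,0x69}
#4 dst[0x0c+6] := {0x69,0x8a,0x9b,0x69,0xf6,0x9f}
#5 dst[0x1a+7] := {0x69,0xf6,0x1f,0xe2,0x94,0xa0,0xe3}
query mem[0x11]=0x9f, mem[0x1c]=0x1f, mem[0x08]=0x48, mem[0x0e]=0x9b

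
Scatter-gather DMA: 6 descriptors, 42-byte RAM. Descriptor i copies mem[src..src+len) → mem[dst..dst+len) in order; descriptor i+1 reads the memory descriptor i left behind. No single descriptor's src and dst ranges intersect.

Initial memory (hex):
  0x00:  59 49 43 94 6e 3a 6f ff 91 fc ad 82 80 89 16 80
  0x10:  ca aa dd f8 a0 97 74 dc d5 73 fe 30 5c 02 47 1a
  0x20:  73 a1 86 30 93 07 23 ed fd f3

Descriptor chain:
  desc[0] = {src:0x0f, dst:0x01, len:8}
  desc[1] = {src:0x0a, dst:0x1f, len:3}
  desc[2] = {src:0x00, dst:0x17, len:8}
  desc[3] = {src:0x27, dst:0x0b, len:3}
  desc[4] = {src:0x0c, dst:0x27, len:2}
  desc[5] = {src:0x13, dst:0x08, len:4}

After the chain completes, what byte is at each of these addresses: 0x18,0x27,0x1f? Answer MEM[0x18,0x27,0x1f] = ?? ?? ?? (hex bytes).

MEM[0x18,0x27,0x1f] = 80 fd ad

#0 dst[0x01+8] := {0x80,0xca,0xaa,0xdd,0xf8,0xa0,0x97,0x74}
#1 dst[0x1f+3] := {0xad,0x82,0x80}
#2 dst[0x17+8] := {0x59,0x80,0xca,0xaa,0xdd,0xf8,0xa0,0x97}
#3 dst[0x0b+3] := {0xed,0xfd,0xf3}
#4 dst[0x27+2] := {0xfd,0xf3}
#5 dst[0x08+4] := {0xf8,0xa0,0x97,0x74}
query mem[0x18]=0x80, mem[0x27]=0xfd, mem[0x1f]=0xad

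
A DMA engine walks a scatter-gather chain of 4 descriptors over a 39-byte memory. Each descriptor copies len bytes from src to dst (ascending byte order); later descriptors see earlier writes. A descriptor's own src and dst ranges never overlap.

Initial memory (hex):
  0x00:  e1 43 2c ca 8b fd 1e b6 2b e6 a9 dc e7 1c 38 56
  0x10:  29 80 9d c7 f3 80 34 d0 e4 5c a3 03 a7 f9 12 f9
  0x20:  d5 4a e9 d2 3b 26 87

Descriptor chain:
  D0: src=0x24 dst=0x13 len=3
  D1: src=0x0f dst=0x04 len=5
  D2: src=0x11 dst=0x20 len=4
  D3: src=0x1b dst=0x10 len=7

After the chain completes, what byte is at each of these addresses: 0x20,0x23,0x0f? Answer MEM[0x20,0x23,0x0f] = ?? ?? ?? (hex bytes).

MEM[0x20,0x23,0x0f] = 80 26 56

  after D0: wrote 3B at 0x13 = 3b2687
  after D1: wrote 5B at 0x04 = 5629809d3b
  after D2: wrote 4B at 0x20 = 809d3b26
  after D3: wrote 7B at 0x10 = 03a7f912f9809d
query mem[0x20]=0x80, mem[0x23]=0x26, mem[0x0f]=0x56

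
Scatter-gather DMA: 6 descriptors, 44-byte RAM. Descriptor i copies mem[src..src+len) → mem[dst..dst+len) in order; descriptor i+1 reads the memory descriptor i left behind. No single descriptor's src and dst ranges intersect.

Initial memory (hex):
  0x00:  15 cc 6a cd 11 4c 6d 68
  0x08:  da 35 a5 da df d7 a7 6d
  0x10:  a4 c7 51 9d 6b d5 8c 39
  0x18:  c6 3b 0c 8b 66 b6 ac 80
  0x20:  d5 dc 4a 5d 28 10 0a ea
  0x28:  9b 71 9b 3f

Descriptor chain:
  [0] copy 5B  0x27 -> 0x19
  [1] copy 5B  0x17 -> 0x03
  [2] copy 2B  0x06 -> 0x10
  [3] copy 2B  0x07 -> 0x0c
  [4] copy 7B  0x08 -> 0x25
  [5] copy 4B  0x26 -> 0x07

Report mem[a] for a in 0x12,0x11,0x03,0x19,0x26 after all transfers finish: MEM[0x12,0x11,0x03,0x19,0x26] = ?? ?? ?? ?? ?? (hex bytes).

MEM[0x12,0x11,0x03,0x19,0x26] = 51 71 39 ea 35

#0 dst[0x19+5] := {0xea,0x9b,0x71,0x9b,0x3f}
#1 dst[0x03+5] := {0x39,0xc6,0xea,0x9b,0x71}
#2 dst[0x10+2] := {0x9b,0x71}
#3 dst[0x0c+2] := {0x71,0xda}
#4 dst[0x25+7] := {0xda,0x35,0xa5,0xda,0x71,0xda,0xa7}
#5 dst[0x07+4] := {0x35,0xa5,0xda,0x71}
query mem[0x12]=0x51, mem[0x11]=0x71, mem[0x03]=0x39, mem[0x19]=0xea, mem[0x26]=0x35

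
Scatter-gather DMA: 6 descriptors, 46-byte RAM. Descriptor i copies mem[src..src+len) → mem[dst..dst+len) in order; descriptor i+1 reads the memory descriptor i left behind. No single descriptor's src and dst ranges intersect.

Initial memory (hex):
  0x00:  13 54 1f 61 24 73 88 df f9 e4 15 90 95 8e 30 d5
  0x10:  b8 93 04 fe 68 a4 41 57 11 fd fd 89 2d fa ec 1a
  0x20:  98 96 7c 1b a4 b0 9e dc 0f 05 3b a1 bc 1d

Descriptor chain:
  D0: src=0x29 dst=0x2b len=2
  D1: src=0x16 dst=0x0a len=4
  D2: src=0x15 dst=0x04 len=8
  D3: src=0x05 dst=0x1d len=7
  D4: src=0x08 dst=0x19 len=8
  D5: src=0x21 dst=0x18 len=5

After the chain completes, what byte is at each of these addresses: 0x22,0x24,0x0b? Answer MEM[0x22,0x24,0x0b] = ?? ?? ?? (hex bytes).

MEM[0x22,0x24,0x0b] = 89 a4 2d

D0: mem[0x2b..0x2c] <- [05 3b]
D1: mem[0x0a..0x0d] <- [41 57 11 fd]
D2: mem[0x04..0x0b] <- [a4 41 57 11 fd fd 89 2d]
D3: mem[0x1d..0x23] <- [41 57 11 fd fd 89 2d]
D4: mem[0x19..0x20] <- [fd fd 89 2d 11 fd 30 d5]
D5: mem[0x18..0x1c] <- [fd 89 2d a4 b0]
query mem[0x22]=0x89, mem[0x24]=0xa4, mem[0x0b]=0x2d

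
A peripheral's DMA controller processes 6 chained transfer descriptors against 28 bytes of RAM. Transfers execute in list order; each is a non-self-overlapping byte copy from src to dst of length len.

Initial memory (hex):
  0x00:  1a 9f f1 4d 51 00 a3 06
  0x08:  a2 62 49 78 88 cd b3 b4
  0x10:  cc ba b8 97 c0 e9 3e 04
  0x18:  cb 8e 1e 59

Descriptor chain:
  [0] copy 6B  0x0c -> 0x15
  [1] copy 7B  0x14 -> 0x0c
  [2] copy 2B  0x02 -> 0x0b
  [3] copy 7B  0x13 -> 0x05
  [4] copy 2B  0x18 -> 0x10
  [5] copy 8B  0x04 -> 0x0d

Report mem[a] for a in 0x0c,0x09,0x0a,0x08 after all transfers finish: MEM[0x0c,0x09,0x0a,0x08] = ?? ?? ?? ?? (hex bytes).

D0: mem[0x15..0x1a] <- [88 cd b3 b4 cc ba]
D1: mem[0x0c..0x12] <- [c0 88 cd b3 b4 cc ba]
D2: mem[0x0b..0x0c] <- [f1 4d]
D3: mem[0x05..0x0b] <- [97 c0 88 cd b3 b4 cc]
D4: mem[0x10..0x11] <- [b4 cc]
D5: mem[0x0d..0x14] <- [51 97 c0 88 cd b3 b4 cc]
query mem[0x0c]=0x4d, mem[0x09]=0xb3, mem[0x0a]=0xb4, mem[0x08]=0xcd

MEM[0x0c,0x09,0x0a,0x08] = 4d b3 b4 cd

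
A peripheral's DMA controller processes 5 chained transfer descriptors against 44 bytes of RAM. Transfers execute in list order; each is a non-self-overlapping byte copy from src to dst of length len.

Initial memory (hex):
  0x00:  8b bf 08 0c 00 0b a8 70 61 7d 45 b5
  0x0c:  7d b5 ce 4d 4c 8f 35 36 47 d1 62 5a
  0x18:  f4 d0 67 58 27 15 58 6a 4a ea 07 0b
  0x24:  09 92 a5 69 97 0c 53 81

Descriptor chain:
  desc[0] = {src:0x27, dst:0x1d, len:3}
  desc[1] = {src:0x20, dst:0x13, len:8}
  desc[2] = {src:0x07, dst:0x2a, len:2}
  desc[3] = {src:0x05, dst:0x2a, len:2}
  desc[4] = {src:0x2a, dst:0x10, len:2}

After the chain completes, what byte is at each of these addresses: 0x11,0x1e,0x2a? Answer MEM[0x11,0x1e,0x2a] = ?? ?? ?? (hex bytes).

D0: mem[0x1d..0x1f] <- [69 97 0c]
D1: mem[0x13..0x1a] <- [4a ea 07 0b 09 92 a5 69]
D2: mem[0x2a..0x2b] <- [70 61]
D3: mem[0x2a..0x2b] <- [0b a8]
D4: mem[0x10..0x11] <- [0b a8]
query mem[0x11]=0xa8, mem[0x1e]=0x97, mem[0x2a]=0x0b

MEM[0x11,0x1e,0x2a] = a8 97 0b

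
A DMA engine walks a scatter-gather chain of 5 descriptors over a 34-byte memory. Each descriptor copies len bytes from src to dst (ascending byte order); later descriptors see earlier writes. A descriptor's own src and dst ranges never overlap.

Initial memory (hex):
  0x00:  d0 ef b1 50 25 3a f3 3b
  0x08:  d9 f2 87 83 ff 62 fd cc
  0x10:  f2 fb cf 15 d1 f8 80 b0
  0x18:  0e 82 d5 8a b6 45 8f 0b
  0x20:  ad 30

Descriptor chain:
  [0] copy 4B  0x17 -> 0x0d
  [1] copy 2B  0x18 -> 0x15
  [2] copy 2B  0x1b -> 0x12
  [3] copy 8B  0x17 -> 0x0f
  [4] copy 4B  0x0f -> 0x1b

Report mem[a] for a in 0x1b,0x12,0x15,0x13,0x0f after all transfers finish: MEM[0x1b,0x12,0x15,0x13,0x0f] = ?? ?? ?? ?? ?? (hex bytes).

MEM[0x1b,0x12,0x15,0x13,0x0f] = b0 d5 45 8a b0

  after D0: wrote 4B at 0x0d = b00e82d5
  after D1: wrote 2B at 0x15 = 0e82
  after D2: wrote 2B at 0x12 = 8ab6
  after D3: wrote 8B at 0x0f = b00e82d58ab6458f
  after D4: wrote 4B at 0x1b = b00e82d5
query mem[0x1b]=0xb0, mem[0x12]=0xd5, mem[0x15]=0x45, mem[0x13]=0x8a, mem[0x0f]=0xb0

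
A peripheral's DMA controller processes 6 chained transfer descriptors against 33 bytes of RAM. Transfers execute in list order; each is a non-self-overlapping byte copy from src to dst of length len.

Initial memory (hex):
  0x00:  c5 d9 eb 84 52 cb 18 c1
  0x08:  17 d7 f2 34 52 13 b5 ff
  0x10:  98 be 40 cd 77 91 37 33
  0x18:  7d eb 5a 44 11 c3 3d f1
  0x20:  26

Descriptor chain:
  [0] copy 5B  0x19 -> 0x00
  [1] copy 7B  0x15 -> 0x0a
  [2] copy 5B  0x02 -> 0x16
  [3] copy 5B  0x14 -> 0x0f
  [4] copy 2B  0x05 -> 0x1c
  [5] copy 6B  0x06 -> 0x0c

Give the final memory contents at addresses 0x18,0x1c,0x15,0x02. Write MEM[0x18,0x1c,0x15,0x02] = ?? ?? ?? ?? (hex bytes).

D0: mem[0x00..0x04] <- [eb 5a 44 11 c3]
D1: mem[0x0a..0x10] <- [91 37 33 7d eb 5a 44]
D2: mem[0x16..0x1a] <- [44 11 c3 cb 18]
D3: mem[0x0f..0x13] <- [77 91 44 11 c3]
D4: mem[0x1c..0x1d] <- [cb 18]
D5: mem[0x0c..0x11] <- [18 c1 17 d7 91 37]
query mem[0x18]=0xc3, mem[0x1c]=0xcb, mem[0x15]=0x91, mem[0x02]=0x44

MEM[0x18,0x1c,0x15,0x02] = c3 cb 91 44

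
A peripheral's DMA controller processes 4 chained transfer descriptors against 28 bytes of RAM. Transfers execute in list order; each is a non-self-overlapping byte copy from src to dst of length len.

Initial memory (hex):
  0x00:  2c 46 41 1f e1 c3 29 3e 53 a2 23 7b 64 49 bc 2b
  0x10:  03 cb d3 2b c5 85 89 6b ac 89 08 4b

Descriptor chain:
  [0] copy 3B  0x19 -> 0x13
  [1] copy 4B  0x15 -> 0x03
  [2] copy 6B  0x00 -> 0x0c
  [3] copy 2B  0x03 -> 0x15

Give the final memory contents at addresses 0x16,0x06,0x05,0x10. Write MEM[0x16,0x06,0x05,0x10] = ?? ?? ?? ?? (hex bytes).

[0] 0x19->0x13 len=3 : 89 08 4b
[1] 0x15->0x03 len=4 : 4b 89 6b ac
[2] 0x00->0x0c len=6 : 2c 46 41 4b 89 6b
[3] 0x03->0x15 len=2 : 4b 89
query mem[0x16]=0x89, mem[0x06]=0xac, mem[0x05]=0x6b, mem[0x10]=0x89

MEM[0x16,0x06,0x05,0x10] = 89 ac 6b 89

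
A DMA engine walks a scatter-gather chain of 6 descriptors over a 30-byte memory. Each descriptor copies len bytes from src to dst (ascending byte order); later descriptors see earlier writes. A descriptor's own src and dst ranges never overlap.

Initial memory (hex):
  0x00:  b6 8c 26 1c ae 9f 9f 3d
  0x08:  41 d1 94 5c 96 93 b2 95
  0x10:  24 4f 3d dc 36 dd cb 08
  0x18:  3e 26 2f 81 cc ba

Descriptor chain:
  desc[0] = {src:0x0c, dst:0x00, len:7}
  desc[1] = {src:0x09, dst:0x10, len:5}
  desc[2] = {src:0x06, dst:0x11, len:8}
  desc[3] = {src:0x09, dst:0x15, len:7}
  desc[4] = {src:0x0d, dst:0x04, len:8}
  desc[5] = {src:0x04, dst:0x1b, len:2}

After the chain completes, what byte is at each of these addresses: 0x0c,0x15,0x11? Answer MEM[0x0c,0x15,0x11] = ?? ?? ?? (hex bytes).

  after D0: wrote 7B at 0x00 = 9693b295244f3d
  after D1: wrote 5B at 0x10 = d1945c9693
  after D2: wrote 8B at 0x11 = 3d3d41d1945c9693
  after D3: wrote 7B at 0x15 = d1945c9693b295
  after D4: wrote 8B at 0x04 = 93b295d13d3d41d1
  after D5: wrote 2B at 0x1b = 93b2
query mem[0x0c]=0x96, mem[0x15]=0xd1, mem[0x11]=0x3d

MEM[0x0c,0x15,0x11] = 96 d1 3d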